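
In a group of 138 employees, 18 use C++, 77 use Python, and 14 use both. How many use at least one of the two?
|A∪B| = |A| + |B| - |A∩B| = 18 + 77 - 14 = 81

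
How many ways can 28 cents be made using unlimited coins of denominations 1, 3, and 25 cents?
Coefficient of x^28 in 1/(1-x^1) · 1/(1-x^3) · 1/(1-x^25). Case on j = number of 25-cent coins (j = 0..1); remainder r = 28 - 25j is made from {1,3} in ⌊r/3⌋+1 ways. r = 28, 3 → 10 + 2 = 12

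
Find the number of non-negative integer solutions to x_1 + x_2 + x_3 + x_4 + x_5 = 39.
C(39+5-1, 5-1) = C(43, 4) = 123410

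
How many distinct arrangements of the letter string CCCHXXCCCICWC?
13! / (1! × 1! × 1! × 8! × 2!) = 77220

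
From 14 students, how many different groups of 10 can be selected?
C(14,10) = 14!/(10!×4!) = 1001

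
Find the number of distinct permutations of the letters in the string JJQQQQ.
6! / (4! × 2!) = 15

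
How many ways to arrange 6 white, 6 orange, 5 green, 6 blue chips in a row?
23! / (6! × 6! × 5! × 6!) = 577185873264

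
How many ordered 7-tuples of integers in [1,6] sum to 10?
Coefficient of x^10 in (x + x² + ... + x^6)^7. By inclusion-exclusion on dice exceeding 6: Σ_j (-1)^j C(7,j)·C(10-1-6j, 6) = C(7,0)·C(9,6) = 1·84 = 84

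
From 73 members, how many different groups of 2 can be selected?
C(73,2) = 73!/(2!×71!) = 2628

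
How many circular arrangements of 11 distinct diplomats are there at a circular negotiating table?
Circular: fix one position, arrange the rest. (11-1)! = 3628800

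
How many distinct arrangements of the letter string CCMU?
4! / (1! × 2! × 1!) = 12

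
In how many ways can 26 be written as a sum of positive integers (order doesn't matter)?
Pentagonal recurrence p(n) = p(n-1) + p(n-2) - p(n-5) - p(n-7) + p(n-12) + p(n-15) - ... gives p(0..25) = 1, 1, 2, 3, 5, 7, 11, 15, 22, 30, 42, 56, 77, 101, 135, 176, 231, 297, 385, 490, 627, 792, 1002, 1255, 1575, 1958. p(26) = p(25) + p(24) - p(21) - p(19) + p(14) + p(11) - p(4) - p(0) = 1958 + 1575 - 792 - 490 + 135 + 56 - 5 - 1 = 2436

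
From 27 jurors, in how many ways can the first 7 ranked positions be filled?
P(27,7) = 27!/(27-7)! = 4475671200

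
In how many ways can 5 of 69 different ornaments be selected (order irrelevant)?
C(69,5) = 69!/(5!×64!) = 11238513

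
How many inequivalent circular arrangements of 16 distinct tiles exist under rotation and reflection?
(16-1)!/2 = 1307674368000/2 = 653837184000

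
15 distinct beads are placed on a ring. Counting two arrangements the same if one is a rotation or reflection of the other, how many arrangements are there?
(15-1)!/2 = 87178291200/2 = 43589145600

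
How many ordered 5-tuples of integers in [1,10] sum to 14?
Coefficient of x^14 in (x + x² + ... + x^10)^5. By inclusion-exclusion on dice exceeding 10: Σ_j (-1)^j C(5,j)·C(14-1-10j, 4) = C(5,0)·C(13,4) = 1·715 = 715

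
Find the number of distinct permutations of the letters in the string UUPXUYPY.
8! / (1! × 2! × 2! × 3!) = 1680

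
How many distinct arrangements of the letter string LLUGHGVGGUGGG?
13! / (2! × 7! × 2! × 1! × 1!) = 308880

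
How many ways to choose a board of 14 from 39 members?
C(39,14) = 39!/(14!×25!) = 15084504396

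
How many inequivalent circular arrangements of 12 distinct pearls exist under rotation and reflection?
(12-1)!/2 = 39916800/2 = 19958400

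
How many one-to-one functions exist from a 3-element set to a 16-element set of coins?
P(16,3) = 16!/(16-3)! = 3360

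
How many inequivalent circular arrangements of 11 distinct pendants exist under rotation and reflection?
(11-1)!/2 = 3628800/2 = 1814400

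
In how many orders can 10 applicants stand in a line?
10! = 3628800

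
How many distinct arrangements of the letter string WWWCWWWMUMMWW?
13! / (8! × 1! × 1! × 3!) = 25740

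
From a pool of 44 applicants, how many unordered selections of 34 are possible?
C(44,34) = 44!/(34!×10!) = 2481256778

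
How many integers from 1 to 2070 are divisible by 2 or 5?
⌊2070/2⌋ + ⌊2070/5⌋ - ⌊2070/10⌋ = 1035 + 414 - 207 = 1242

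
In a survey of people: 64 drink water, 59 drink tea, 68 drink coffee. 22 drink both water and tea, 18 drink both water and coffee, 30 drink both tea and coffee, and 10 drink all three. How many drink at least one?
|A∪B∪C| = 64+59+68-22-18-30+10 = 131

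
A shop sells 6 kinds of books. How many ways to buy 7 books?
C(7+6-1, 6-1) = C(12, 5) = 792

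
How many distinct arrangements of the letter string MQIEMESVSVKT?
12! / (2! × 1! × 1! × 2! × 1! × 2! × 1! × 2!) = 29937600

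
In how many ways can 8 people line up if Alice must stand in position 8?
Fix one position: (8-1)! = 5040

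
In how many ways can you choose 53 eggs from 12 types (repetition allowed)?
C(53+12-1, 12-1) = C(64, 11) = 743595781824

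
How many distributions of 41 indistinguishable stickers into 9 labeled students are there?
C(41+9-1, 9-1) = C(49, 8) = 450978066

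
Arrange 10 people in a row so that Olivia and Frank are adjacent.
Treat as block: (10-1)! × 2! = 362880 × 2 = 725760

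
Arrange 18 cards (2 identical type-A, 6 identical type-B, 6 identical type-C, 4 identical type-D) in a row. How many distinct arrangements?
18! / (2! × 6! × 6! × 4!) = 257297040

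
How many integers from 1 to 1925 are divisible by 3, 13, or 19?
⌊1925/3⌋+⌊1925/13⌋+⌊1925/19⌋ - ⌊1925/39⌋-⌊1925/57⌋-⌊1925/247⌋ + ⌊1925/741⌋ = 641+148+101 - 49-33-7 + 2 = 803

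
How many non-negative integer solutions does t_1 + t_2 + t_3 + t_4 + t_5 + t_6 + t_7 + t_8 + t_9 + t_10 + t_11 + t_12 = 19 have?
C(19+12-1, 12-1) = C(30, 11) = 54627300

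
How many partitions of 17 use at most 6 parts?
By conjugation, equals partitions of 17 into parts ≤ 6. Let r_j(i) = number of partitions of i into parts ≤ j, for i = 0..17. r_1(i) = 1 for all i; r_j(i) = r_{j-1}(i) + r_j(i-j). Rows j = 2..6: ≤2: 1 1 2 2 3 3 4 4 5 5 6 6 7 7 8 8 9 9; ≤3: 1 1 2 3 4 5 7 8 10 12 14 16 19 21 24 27 30 33; ≤4: 1 1 2 3 5 6 9 11 15 18 23 27 34 39 47 54 64 72; ≤5: 1 1 2 3 5 7 10 13 18 23 30 37 47 57 70 84 101 119; ≤6: 1 1 2 3 5 7 11 14 20 26 35 44 58 71 90 110 136 163. r_6(17) = 163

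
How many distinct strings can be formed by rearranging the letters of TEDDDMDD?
8! / (1! × 5! × 1! × 1!) = 336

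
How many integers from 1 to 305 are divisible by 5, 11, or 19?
⌊305/5⌋+⌊305/11⌋+⌊305/19⌋ - ⌊305/55⌋-⌊305/95⌋-⌊305/209⌋ + ⌊305/1045⌋ = 61+27+16 - 5-3-1 + 0 = 95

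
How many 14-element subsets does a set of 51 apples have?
C(51,14) = 51!/(14!×37!) = 1292706174900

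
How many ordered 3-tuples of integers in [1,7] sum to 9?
Coefficient of x^9 in (x + x² + ... + x^7)^3. By inclusion-exclusion on dice exceeding 7: Σ_j (-1)^j C(3,j)·C(9-1-7j, 2) = C(3,0)·C(8,2) = 1·28 = 28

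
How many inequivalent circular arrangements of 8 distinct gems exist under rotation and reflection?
(8-1)!/2 = 5040/2 = 2520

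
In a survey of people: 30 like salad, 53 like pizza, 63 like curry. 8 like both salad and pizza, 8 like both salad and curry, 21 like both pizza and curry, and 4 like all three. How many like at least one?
|A∪B∪C| = 30+53+63-8-8-21+4 = 113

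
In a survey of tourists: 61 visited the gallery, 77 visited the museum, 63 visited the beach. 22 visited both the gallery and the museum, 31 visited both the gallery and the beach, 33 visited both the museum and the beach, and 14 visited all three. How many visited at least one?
|A∪B∪C| = 61+77+63-22-31-33+14 = 129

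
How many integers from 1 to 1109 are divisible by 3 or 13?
⌊1109/3⌋ + ⌊1109/13⌋ - ⌊1109/39⌋ = 369 + 85 - 28 = 426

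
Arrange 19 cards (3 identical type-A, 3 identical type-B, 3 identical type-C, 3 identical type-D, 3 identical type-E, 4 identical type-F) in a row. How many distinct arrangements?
19! / (3! × 3! × 3! × 3! × 3! × 4!) = 651819168000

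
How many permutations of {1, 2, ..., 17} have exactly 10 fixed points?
Choose the 10 fixed points C(17,10) = 19448, derange the rest: !7 = Σ_{j=0}^{7} (-1)^j·7!/j! = 5040 - 5040 + 2520 - 840 + 210 - 42 + 7 - 1 = 1854. Product = 19448 × 1854 = 36056592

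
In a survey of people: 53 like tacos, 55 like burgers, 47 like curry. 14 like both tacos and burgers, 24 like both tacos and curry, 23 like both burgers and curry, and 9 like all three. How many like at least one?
|A∪B∪C| = 53+55+47-14-24-23+9 = 103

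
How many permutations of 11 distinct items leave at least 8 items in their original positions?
Exactly j fixed points: C(11,j)·!(11-j); sum over j ≥ 8 (derangement numbers via !m = (m-1)·(!(m-1) + !(m-2)): !0..!3 = 1, 0, 1, 2). Σ_{j=8}^{11} C(11,j)·!(11-j) = C(11,8)·!3 + C(11,9)·!2 + C(11,10)·!1 + C(11,11)·!0 = 165·2 + 55·1 + 11·0 + 1·1 = 386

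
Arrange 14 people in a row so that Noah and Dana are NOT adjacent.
Total - adjacent = 14! - (14-1)!×2 = 87178291200 - 12454041600 = 74724249600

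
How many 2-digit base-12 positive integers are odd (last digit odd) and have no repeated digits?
Last∈{1,3,5,7,9,11}. Last=0: 0. Last nonzero: 6×10×P(10,0) = 60. Total = 60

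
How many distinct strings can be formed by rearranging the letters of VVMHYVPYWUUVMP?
14! / (2! × 2! × 1! × 2! × 4! × 2! × 1!) = 227026800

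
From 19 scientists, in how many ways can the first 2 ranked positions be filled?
P(19,2) = 19!/(19-2)! = 342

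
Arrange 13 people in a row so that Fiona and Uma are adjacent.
Treat as block: (13-1)! × 2! = 479001600 × 2 = 958003200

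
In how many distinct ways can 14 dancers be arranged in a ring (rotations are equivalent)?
Circular: fix one position, arrange the rest. (14-1)! = 6227020800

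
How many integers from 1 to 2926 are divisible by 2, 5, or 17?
⌊2926/2⌋+⌊2926/5⌋+⌊2926/17⌋ - ⌊2926/10⌋-⌊2926/34⌋-⌊2926/85⌋ + ⌊2926/170⌋ = 1463+585+172 - 292-86-34 + 17 = 1825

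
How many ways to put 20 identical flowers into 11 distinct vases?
C(20+11-1, 11-1) = C(30, 10) = 30045015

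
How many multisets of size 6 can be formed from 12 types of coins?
C(6+12-1, 12-1) = C(17, 11) = 12376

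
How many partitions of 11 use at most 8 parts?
By conjugation, equals partitions of 11 into parts ≤ 8. Let r_j(i) = number of partitions of i into parts ≤ j, for i = 0..11. r_1(i) = 1 for all i; r_j(i) = r_{j-1}(i) + r_j(i-j). Rows j = 2..8: ≤2: 1 1 2 2 3 3 4 4 5 5 6 6; ≤3: 1 1 2 3 4 5 7 8 10 12 14 16; ≤4: 1 1 2 3 5 6 9 11 15 18 23 27; ≤5: 1 1 2 3 5 7 10 13 18 23 30 37; ≤6: 1 1 2 3 5 7 11 14 20 26 35 44; ≤7: 1 1 2 3 5 7 11 15 21 28 38 49; ≤8: 1 1 2 3 5 7 11 15 22 29 40 52. r_8(11) = 52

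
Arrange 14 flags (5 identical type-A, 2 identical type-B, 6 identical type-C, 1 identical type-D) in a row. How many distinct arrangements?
14! / (5! × 2! × 6! × 1!) = 504504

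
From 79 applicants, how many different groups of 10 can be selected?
C(79,10) = 79!/(10!×69!) = 1440680596355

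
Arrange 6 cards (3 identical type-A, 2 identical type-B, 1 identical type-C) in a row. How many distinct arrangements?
6! / (3! × 2! × 1!) = 60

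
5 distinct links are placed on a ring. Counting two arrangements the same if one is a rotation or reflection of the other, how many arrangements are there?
(5-1)!/2 = 24/2 = 12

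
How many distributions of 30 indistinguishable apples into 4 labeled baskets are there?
C(30+4-1, 4-1) = C(33, 3) = 5456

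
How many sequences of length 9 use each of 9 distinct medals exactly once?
9! = 362880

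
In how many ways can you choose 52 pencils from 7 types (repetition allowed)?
C(52+7-1, 7-1) = C(58, 6) = 40475358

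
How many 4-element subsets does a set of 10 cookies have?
C(10,4) = 10!/(4!×6!) = 210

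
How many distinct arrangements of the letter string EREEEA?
6! / (4! × 1! × 1!) = 30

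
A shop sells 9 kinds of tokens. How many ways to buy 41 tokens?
C(41+9-1, 9-1) = C(49, 8) = 450978066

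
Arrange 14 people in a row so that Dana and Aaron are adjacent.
Treat as block: (14-1)! × 2! = 6227020800 × 2 = 12454041600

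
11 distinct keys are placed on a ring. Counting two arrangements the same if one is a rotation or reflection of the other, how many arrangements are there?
(11-1)!/2 = 3628800/2 = 1814400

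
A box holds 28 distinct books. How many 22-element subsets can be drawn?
C(28,22) = 28!/(22!×6!) = 376740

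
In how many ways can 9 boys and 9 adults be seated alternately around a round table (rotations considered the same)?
Fix one of the boys: (9-1)! ways for the remaining boys, × 9! ways for the adults = 40320 × 362880 = 14631321600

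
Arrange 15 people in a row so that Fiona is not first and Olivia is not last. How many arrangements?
By inclusion-exclusion: 15! - 2×(15-1)! + (15-2)! = 1307674368000 - 174356582400 + 6227020800 = 1139544806400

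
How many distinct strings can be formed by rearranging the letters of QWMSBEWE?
8! / (1! × 1! × 1! × 1! × 2! × 2!) = 10080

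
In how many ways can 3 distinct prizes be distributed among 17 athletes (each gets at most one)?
P(17,3) = 17!/(17-3)! = 4080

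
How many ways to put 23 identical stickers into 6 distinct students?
C(23+6-1, 6-1) = C(28, 5) = 98280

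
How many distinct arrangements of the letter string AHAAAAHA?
8! / (6! × 2!) = 28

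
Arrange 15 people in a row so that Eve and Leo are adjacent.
Treat as block: (15-1)! × 2! = 87178291200 × 2 = 174356582400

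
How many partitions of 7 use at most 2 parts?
By conjugation, equals partitions of 7 into parts ≤ 2. Let r_j(i) = number of partitions of i into parts ≤ j, for i = 0..7. r_1(i) = 1 for all i; r_j(i) = r_{j-1}(i) + r_j(i-j). Rows j = 2..2: ≤2: 1 1 2 2 3 3 4 4. r_2(7) = 4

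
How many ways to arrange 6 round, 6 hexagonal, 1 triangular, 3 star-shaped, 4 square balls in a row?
20! / (6! × 6! × 1! × 3! × 4!) = 32590958400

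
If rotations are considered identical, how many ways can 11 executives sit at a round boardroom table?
Circular: fix one position, arrange the rest. (11-1)! = 3628800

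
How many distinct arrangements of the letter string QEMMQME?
7! / (2! × 2! × 3!) = 210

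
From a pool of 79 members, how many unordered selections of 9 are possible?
C(79,9) = 79!/(9!×70!) = 205811513765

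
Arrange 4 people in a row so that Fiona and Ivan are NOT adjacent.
Total - adjacent = 4! - (4-1)!×2 = 24 - 12 = 12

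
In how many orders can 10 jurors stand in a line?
10! = 3628800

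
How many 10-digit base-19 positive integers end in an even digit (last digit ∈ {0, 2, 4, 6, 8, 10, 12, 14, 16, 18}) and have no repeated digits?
Last∈{0,2,4,6,8,10,12,14,16,18}. Last=0: 17643225600. Last nonzero: 9×17×P(17,8) = 149967417600. Total = 167610643200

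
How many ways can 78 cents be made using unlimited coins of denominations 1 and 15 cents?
Coefficient of x^78 in 1/(1-x^1) · 1/(1-x^15). Use j coins of 15 for j = 0..⌊78/15⌋ = 5, the rest in 1s: 5 + 1 = 6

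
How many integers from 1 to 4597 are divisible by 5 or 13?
⌊4597/5⌋ + ⌊4597/13⌋ - ⌊4597/65⌋ = 919 + 353 - 70 = 1202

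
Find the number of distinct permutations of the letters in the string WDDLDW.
6! / (1! × 2! × 3!) = 60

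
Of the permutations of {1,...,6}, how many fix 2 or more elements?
Exactly j fixed points: C(6,j)·!(6-j); sum over j ≥ 2 (derangement numbers via !m = (m-1)·(!(m-1) + !(m-2)): !0..!4 = 1, 0, 1, 2, 9). Σ_{j=2}^{6} C(6,j)·!(6-j) = C(6,2)·!4 + C(6,3)·!3 + C(6,4)·!2 + C(6,5)·!1 + C(6,6)·!0 = 15·9 + 20·2 + 15·1 + 6·0 + 1·1 = 191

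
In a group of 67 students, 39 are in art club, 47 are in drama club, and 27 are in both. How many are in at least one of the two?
|A∪B| = |A| + |B| - |A∩B| = 39 + 47 - 27 = 59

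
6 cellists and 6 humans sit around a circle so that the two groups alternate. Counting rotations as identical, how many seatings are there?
Fix one of the cellists: (6-1)! ways for the remaining cellists, × 6! ways for the humans = 120 × 720 = 86400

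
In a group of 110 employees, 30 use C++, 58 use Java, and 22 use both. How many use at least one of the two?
|A∪B| = |A| + |B| - |A∩B| = 30 + 58 - 22 = 66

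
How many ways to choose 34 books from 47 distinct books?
C(47,34) = 47!/(34!×13!) = 140676848445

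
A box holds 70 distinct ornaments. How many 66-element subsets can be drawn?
C(70,66) = 70!/(66!×4!) = 916895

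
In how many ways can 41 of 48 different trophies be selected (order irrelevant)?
C(48,41) = 48!/(41!×7!) = 73629072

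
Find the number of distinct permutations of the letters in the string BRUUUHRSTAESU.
13! / (1! × 1! × 1! × 1! × 2! × 4! × 1! × 2!) = 64864800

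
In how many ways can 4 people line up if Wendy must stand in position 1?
Fix one position: (4-1)! = 6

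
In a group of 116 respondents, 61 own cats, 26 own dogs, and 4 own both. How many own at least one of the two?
|A∪B| = |A| + |B| - |A∩B| = 61 + 26 - 4 = 83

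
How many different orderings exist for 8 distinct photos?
8! = 40320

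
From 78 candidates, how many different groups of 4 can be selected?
C(78,4) = 78!/(4!×74!) = 1426425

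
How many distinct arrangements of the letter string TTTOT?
5! / (1! × 4!) = 5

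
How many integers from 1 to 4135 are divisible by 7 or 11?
⌊4135/7⌋ + ⌊4135/11⌋ - ⌊4135/77⌋ = 590 + 375 - 53 = 912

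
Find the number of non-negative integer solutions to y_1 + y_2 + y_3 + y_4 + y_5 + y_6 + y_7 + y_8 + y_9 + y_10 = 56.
C(56+10-1, 10-1) = C(65, 9) = 31966749880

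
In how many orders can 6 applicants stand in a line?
6! = 720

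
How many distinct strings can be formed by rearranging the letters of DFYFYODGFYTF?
12! / (1! × 2! × 3! × 1! × 1! × 4!) = 1663200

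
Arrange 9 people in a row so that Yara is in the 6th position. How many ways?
Fix one position: (9-1)! = 40320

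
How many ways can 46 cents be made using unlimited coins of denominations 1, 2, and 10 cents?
Coefficient of x^46 in 1/(1-x^1) · 1/(1-x^2) · 1/(1-x^10). Case on j = number of 10-cent coins (j = 0..4); remainder r = 46 - 10j is made from {1,2} in ⌊r/2⌋+1 ways. r = 46, 36, 26, 16, 6 → 24 + 19 + 14 + 9 + 4 = 70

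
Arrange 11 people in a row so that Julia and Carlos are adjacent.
Treat as block: (11-1)! × 2! = 3628800 × 2 = 7257600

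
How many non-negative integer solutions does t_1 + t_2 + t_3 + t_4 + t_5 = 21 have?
C(21+5-1, 5-1) = C(25, 4) = 12650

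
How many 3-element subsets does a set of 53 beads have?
C(53,3) = 53!/(3!×50!) = 23426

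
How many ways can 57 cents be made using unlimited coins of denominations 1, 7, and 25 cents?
Coefficient of x^57 in 1/(1-x^1) · 1/(1-x^7) · 1/(1-x^25). Case on j = number of 25-cent coins (j = 0..2); remainder r = 57 - 25j is made from {1,7} in ⌊r/7⌋+1 ways. r = 57, 32, 7 → 9 + 5 + 2 = 16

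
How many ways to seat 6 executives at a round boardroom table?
Circular: fix one position, arrange the rest. (6-1)! = 120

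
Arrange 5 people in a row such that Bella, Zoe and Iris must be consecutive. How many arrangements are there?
Treat the 3 as one block: (5-3+1)! × 3! = 6 × 6 = 36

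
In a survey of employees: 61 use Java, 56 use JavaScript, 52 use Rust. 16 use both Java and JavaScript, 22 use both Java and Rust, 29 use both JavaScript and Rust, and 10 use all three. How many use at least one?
|A∪B∪C| = 61+56+52-16-22-29+10 = 112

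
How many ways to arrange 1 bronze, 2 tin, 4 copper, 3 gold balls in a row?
10! / (1! × 2! × 4! × 3!) = 12600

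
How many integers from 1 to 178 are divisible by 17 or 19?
⌊178/17⌋ + ⌊178/19⌋ - ⌊178/323⌋ = 10 + 9 - 0 = 19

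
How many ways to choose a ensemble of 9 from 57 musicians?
C(57,9) = 57!/(9!×48!) = 8996462475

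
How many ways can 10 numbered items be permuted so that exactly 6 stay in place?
Choose the 6 fixed points C(10,6) = 210, derange the rest: !4 = Σ_{j=0}^{4} (-1)^j·4!/j! = 24 - 24 + 12 - 4 + 1 = 9. Product = 210 × 9 = 1890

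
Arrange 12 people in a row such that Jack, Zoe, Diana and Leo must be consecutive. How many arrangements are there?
Treat the 4 as one block: (12-4+1)! × 4! = 362880 × 24 = 8709120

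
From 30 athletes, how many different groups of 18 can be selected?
C(30,18) = 30!/(18!×12!) = 86493225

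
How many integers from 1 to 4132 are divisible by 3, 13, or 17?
⌊4132/3⌋+⌊4132/13⌋+⌊4132/17⌋ - ⌊4132/39⌋-⌊4132/51⌋-⌊4132/221⌋ + ⌊4132/663⌋ = 1377+317+243 - 105-81-18 + 6 = 1739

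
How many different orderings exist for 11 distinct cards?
11! = 39916800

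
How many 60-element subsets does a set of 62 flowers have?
C(62,60) = 62!/(60!×2!) = 1891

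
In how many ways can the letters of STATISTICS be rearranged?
10! / (3! × 3! × 1! × 2! × 1!) = 50400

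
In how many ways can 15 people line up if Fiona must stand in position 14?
Fix one position: (15-1)! = 87178291200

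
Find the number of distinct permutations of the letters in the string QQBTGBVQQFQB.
12! / (5! × 3! × 1! × 1! × 1! × 1!) = 665280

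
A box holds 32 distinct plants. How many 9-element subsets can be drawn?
C(32,9) = 32!/(9!×23!) = 28048800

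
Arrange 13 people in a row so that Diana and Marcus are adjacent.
Treat as block: (13-1)! × 2! = 479001600 × 2 = 958003200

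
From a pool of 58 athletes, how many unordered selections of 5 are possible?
C(58,5) = 58!/(5!×53!) = 4582116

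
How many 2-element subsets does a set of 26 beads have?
C(26,2) = 26!/(2!×24!) = 325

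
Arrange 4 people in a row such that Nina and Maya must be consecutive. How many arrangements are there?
Treat the 2 as one block: (4-2+1)! × 2! = 6 × 2 = 12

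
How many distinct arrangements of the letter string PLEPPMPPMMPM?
12! / (1! × 4! × 1! × 6!) = 27720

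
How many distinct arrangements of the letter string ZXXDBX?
6! / (1! × 1! × 1! × 3!) = 120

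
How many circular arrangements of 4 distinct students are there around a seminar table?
Circular: fix one position, arrange the rest. (4-1)! = 6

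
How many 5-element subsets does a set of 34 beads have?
C(34,5) = 34!/(5!×29!) = 278256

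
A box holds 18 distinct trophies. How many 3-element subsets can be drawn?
C(18,3) = 18!/(3!×15!) = 816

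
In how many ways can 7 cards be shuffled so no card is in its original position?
!7 = Σ_{j=0}^{7} (-1)^j·7!/j! = 5040 - 5040 + 2520 - 840 + 210 - 42 + 7 - 1 = 1854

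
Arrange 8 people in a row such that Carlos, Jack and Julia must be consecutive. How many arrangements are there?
Treat the 3 as one block: (8-3+1)! × 3! = 720 × 6 = 4320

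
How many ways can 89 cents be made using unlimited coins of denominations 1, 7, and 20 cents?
Coefficient of x^89 in 1/(1-x^1) · 1/(1-x^7) · 1/(1-x^20). Case on j = number of 20-cent coins (j = 0..4); remainder r = 89 - 20j is made from {1,7} in ⌊r/7⌋+1 ways. r = 89, 69, 49, 29, 9 → 13 + 10 + 8 + 5 + 2 = 38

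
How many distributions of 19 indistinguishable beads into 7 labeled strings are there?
C(19+7-1, 7-1) = C(25, 6) = 177100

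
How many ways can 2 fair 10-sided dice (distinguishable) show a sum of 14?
Coefficient of x^14 in (x + x² + ... + x^10)^2. By inclusion-exclusion on dice exceeding 10: Σ_j (-1)^j C(2,j)·C(14-1-10j, 1) = C(2,0)·C(13,1) - C(2,1)·C(3,1) = 1·13 - 2·3 = 7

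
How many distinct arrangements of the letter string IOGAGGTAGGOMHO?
14! / (5! × 1! × 1! × 1! × 2! × 3! × 1!) = 60540480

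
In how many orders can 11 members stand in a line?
11! = 39916800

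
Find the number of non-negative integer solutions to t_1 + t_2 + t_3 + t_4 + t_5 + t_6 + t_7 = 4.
C(4+7-1, 7-1) = C(10, 6) = 210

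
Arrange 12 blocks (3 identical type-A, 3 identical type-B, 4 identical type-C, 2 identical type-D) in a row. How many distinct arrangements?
12! / (3! × 3! × 4! × 2!) = 277200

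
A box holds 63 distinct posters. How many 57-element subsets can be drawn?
C(63,57) = 63!/(57!×6!) = 67945521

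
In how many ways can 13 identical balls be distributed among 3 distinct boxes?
C(13+3-1, 3-1) = C(15, 2) = 105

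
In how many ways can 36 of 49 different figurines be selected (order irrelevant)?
C(49,36) = 49!/(36!×13!) = 262596783764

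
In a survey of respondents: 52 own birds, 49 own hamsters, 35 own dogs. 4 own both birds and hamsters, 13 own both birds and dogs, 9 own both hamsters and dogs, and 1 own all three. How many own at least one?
|A∪B∪C| = 52+49+35-4-13-9+1 = 111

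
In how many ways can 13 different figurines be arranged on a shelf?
13! = 6227020800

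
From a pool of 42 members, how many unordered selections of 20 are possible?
C(42,20) = 42!/(20!×22!) = 513791607420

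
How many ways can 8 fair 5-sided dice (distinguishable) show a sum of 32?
Coefficient of x^32 in (x + x² + ... + x^5)^8. By inclusion-exclusion on dice exceeding 5: Σ_j (-1)^j C(8,j)·C(32-1-5j, 7) = C(8,0)·C(31,7) - C(8,1)·C(26,7) + C(8,2)·C(21,7) - C(8,3)·C(16,7) + C(8,4)·C(11,7) = 1·2629575 - 8·657800 + 28·116280 - 56·11440 + 70·330 = 5475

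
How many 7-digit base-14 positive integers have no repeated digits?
First digit: 13 choices (nonzero). Then descending: 13 × 13 × 12 × 11 × 10 × 9 × 8 = 16061760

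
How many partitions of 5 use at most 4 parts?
By conjugation, equals partitions of 5 into parts ≤ 4. Let r_j(i) = number of partitions of i into parts ≤ j, for i = 0..5. r_1(i) = 1 for all i; r_j(i) = r_{j-1}(i) + r_j(i-j). Rows j = 2..4: ≤2: 1 1 2 2 3 3; ≤3: 1 1 2 3 4 5; ≤4: 1 1 2 3 5 6. r_4(5) = 6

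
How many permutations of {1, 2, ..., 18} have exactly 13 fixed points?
Choose the 13 fixed points C(18,13) = 8568, derange the rest: !5 = Σ_{j=0}^{5} (-1)^j·5!/j! = 120 - 120 + 60 - 20 + 5 - 1 = 44. Product = 8568 × 44 = 376992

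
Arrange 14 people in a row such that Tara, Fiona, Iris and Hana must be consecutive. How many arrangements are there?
Treat the 4 as one block: (14-4+1)! × 4! = 39916800 × 24 = 958003200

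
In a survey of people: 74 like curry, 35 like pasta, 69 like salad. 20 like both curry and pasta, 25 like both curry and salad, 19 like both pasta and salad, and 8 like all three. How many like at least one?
|A∪B∪C| = 74+35+69-20-25-19+8 = 122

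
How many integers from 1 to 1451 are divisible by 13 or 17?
⌊1451/13⌋ + ⌊1451/17⌋ - ⌊1451/221⌋ = 111 + 85 - 6 = 190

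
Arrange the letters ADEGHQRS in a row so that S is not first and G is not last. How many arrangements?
By inclusion-exclusion: 8! - 2×(8-1)! + (8-2)! = 40320 - 10080 + 720 = 30960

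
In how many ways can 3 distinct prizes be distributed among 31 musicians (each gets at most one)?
P(31,3) = 31!/(31-3)! = 26970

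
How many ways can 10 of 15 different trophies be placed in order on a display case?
P(15,10) = 15!/(15-10)! = 10897286400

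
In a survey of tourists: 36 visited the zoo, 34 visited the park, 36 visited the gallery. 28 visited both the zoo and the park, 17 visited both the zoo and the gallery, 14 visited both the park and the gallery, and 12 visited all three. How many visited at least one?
|A∪B∪C| = 36+34+36-28-17-14+12 = 59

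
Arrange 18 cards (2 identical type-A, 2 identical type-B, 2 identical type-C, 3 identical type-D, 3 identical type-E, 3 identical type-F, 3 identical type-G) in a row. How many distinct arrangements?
18! / (2! × 2! × 2! × 3! × 3! × 3! × 3!) = 617512896000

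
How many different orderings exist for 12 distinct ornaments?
12! = 479001600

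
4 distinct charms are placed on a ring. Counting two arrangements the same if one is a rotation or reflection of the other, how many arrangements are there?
(4-1)!/2 = 6/2 = 3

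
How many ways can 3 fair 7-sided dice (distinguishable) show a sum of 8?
Coefficient of x^8 in (x + x² + ... + x^7)^3. By inclusion-exclusion on dice exceeding 7: Σ_j (-1)^j C(3,j)·C(8-1-7j, 2) = C(3,0)·C(7,2) = 1·21 = 21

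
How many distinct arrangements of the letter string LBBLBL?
6! / (3! × 3!) = 20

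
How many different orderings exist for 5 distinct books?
5! = 120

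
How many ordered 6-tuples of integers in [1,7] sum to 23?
Coefficient of x^23 in (x + x² + ... + x^7)^6. By inclusion-exclusion on dice exceeding 7: Σ_j (-1)^j C(6,j)·C(23-1-7j, 5) = C(6,0)·C(22,5) - C(6,1)·C(15,5) + C(6,2)·C(8,5) = 1·26334 - 6·3003 + 15·56 = 9156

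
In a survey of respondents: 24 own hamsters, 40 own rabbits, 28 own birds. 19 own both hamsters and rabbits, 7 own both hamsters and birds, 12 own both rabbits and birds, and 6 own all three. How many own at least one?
|A∪B∪C| = 24+40+28-19-7-12+6 = 60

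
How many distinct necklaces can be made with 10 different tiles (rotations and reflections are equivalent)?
(10-1)!/2 = 362880/2 = 181440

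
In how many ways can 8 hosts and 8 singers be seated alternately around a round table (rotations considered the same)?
Fix one of the hosts: (8-1)! ways for the remaining hosts, × 8! ways for the singers = 5040 × 40320 = 203212800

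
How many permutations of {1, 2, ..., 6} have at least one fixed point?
Complement of the derangements. !6 = Σ_{j=0}^{6} (-1)^j·6!/j! = 720 - 720 + 360 - 120 + 30 - 6 + 1 = 265. 6! - !6 = 720 - 265 = 455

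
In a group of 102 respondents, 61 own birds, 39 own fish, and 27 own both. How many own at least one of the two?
|A∪B| = |A| + |B| - |A∩B| = 61 + 39 - 27 = 73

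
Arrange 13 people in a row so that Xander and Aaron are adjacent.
Treat as block: (13-1)! × 2! = 479001600 × 2 = 958003200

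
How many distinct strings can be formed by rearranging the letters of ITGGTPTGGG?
10! / (1! × 3! × 1! × 5!) = 5040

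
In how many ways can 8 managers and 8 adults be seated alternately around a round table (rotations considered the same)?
Fix one of the managers: (8-1)! ways for the remaining managers, × 8! ways for the adults = 5040 × 40320 = 203212800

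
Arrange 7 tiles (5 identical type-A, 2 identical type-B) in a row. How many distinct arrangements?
7! / (5! × 2!) = 21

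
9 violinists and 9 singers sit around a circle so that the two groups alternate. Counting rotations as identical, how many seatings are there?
Fix one of the violinists: (9-1)! ways for the remaining violinists, × 9! ways for the singers = 40320 × 362880 = 14631321600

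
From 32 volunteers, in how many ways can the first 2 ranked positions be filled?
P(32,2) = 32!/(32-2)! = 992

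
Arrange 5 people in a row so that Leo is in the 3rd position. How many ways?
Fix one position: (5-1)! = 24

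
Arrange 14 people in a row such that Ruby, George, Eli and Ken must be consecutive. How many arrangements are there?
Treat the 4 as one block: (14-4+1)! × 4! = 39916800 × 24 = 958003200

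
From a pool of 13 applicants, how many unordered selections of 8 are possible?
C(13,8) = 13!/(8!×5!) = 1287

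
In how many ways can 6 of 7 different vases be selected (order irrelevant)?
C(7,6) = 7!/(6!×1!) = 7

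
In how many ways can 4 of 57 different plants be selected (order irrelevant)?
C(57,4) = 57!/(4!×53!) = 395010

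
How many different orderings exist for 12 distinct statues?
12! = 479001600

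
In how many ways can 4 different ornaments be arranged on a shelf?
4! = 24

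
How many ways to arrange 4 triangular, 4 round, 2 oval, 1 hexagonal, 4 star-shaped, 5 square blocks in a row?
20! / (4! × 4! × 2! × 1! × 4! × 5!) = 733296564000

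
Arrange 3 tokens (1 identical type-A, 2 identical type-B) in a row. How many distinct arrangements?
3! / (1! × 2!) = 3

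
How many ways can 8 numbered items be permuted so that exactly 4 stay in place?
Choose the 4 fixed points C(8,4) = 70, derange the rest: !4 = Σ_{j=0}^{4} (-1)^j·4!/j! = 24 - 24 + 12 - 4 + 1 = 9. Product = 70 × 9 = 630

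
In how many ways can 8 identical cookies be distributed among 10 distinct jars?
C(8+10-1, 10-1) = C(17, 9) = 24310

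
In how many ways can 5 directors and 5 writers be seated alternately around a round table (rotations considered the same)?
Fix one of the directors: (5-1)! ways for the remaining directors, × 5! ways for the writers = 24 × 120 = 2880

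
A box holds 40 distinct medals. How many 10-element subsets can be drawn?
C(40,10) = 40!/(10!×30!) = 847660528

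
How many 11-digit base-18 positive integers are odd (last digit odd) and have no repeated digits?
Last∈{1,3,5,7,9,11,13,15,17}. Last=0: 0. Last nonzero: 9×16×P(16,9) = 597793996800. Total = 597793996800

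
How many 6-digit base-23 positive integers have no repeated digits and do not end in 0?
Last digit: 22 nonzero choices. First digit: 21 (nonzero, ≠last). Middle 4: P(21,4) = 143640. Total = 66361680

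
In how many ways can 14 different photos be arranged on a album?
14! = 87178291200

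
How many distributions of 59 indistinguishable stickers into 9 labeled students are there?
C(59+9-1, 9-1) = C(67, 8) = 6522361560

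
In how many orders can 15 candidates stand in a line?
15! = 1307674368000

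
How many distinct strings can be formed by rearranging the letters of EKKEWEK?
7! / (1! × 3! × 3!) = 140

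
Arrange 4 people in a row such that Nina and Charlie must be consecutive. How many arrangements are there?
Treat the 2 as one block: (4-2+1)! × 2! = 6 × 2 = 12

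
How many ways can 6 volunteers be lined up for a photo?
6! = 720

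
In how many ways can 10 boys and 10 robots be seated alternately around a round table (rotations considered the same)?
Fix one of the boys: (10-1)! ways for the remaining boys, × 10! ways for the robots = 362880 × 3628800 = 1316818944000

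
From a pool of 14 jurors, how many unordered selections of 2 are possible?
C(14,2) = 14!/(2!×12!) = 91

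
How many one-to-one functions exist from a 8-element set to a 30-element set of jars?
P(30,8) = 30!/(30-8)! = 235989936000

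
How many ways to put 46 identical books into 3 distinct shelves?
C(46+3-1, 3-1) = C(48, 2) = 1128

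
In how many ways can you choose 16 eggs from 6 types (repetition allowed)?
C(16+6-1, 6-1) = C(21, 5) = 20349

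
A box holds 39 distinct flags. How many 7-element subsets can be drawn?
C(39,7) = 39!/(7!×32!) = 15380937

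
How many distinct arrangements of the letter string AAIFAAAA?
8! / (6! × 1! × 1!) = 56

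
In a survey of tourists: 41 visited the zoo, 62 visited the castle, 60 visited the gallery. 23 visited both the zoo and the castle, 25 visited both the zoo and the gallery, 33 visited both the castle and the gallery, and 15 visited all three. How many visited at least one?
|A∪B∪C| = 41+62+60-23-25-33+15 = 97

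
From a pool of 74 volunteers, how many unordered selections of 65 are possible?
C(74,65) = 74!/(65!×9!) = 110524147514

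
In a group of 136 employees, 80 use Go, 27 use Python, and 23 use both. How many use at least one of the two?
|A∪B| = |A| + |B| - |A∩B| = 80 + 27 - 23 = 84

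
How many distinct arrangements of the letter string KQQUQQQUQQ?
10! / (2! × 7! × 1!) = 360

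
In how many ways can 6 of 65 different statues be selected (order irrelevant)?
C(65,6) = 65!/(6!×59!) = 82598880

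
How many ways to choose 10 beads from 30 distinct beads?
C(30,10) = 30!/(10!×20!) = 30045015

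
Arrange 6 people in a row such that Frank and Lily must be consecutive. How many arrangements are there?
Treat the 2 as one block: (6-2+1)! × 2! = 120 × 2 = 240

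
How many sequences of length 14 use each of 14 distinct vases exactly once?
14! = 87178291200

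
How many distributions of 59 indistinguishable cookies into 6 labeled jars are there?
C(59+6-1, 6-1) = C(64, 5) = 7624512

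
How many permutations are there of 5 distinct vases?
5! = 120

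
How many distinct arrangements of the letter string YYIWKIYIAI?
10! / (1! × 1! × 4! × 3! × 1!) = 25200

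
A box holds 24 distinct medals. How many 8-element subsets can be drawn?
C(24,8) = 24!/(8!×16!) = 735471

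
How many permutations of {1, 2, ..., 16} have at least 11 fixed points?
Exactly j fixed points: C(16,j)·!(16-j); sum over j ≥ 11 (derangement numbers via !m = (m-1)·(!(m-1) + !(m-2)): !0..!5 = 1, 0, 1, 2, 9, 44). Σ_{j=11}^{16} C(16,j)·!(16-j) = C(16,11)·!5 + C(16,12)·!4 + C(16,13)·!3 + C(16,14)·!2 + C(16,15)·!1 + C(16,16)·!0 = 4368·44 + 1820·9 + 560·2 + 120·1 + 16·0 + 1·1 = 209813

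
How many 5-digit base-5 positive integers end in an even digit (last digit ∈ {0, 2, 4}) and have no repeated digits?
Last∈{0,2,4}. Last=0: 24. Last nonzero: 2×3×P(3,3) = 36. Total = 60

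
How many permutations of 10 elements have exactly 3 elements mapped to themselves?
Choose the 3 fixed points C(10,3) = 120, derange the rest: !7 = Σ_{j=0}^{7} (-1)^j·7!/j! = 5040 - 5040 + 2520 - 840 + 210 - 42 + 7 - 1 = 1854. Product = 120 × 1854 = 222480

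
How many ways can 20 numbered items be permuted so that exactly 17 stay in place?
Choose the 17 fixed points C(20,17) = 1140, derange the rest: !3 = Σ_{j=0}^{3} (-1)^j·3!/j! = 6 - 6 + 3 - 1 = 2. Product = 1140 × 2 = 2280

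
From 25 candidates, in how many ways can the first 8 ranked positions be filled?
P(25,8) = 25!/(25-8)! = 43609104000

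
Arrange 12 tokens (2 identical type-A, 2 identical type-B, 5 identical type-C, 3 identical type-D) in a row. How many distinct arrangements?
12! / (2! × 2! × 5! × 3!) = 166320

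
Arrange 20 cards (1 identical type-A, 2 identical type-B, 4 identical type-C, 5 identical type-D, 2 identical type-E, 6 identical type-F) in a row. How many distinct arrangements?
20! / (1! × 2! × 4! × 5! × 2! × 6!) = 293318625600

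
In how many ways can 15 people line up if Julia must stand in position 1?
Fix one position: (15-1)! = 87178291200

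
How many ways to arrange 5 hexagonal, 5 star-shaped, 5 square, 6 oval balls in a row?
21! / (5! × 5! × 5! × 6!) = 41064607584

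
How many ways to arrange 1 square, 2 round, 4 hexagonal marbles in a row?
7! / (1! × 2! × 4!) = 105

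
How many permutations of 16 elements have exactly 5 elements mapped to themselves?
Choose the 5 fixed points C(16,5) = 4368, derange the rest: !11 = Σ_{j=0}^{11} (-1)^j·11!/j! = 39916800 - 39916800 + 19958400 - 6652800 + 1663200 - 332640 + 55440 - 7920 + 990 - 110 + 11 - 1 = 14684570. Product = 4368 × 14684570 = 64142201760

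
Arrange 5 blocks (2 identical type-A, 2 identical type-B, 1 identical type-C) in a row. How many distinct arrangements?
5! / (2! × 2! × 1!) = 30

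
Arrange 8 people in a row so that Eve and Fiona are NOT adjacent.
Total - adjacent = 8! - (8-1)!×2 = 40320 - 10080 = 30240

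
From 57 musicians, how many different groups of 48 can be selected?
C(57,48) = 57!/(48!×9!) = 8996462475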